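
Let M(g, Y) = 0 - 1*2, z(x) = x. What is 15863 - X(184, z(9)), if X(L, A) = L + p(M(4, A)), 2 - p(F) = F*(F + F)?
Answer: 15685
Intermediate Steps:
M(g, Y) = -2 (M(g, Y) = 0 - 2 = -2)
p(F) = 2 - 2*F**2 (p(F) = 2 - F*(F + F) = 2 - F*2*F = 2 - 2*F**2)
X(L, A) = -6 + L (X(L, A) = L + (2 - 2*(-2)**2) = L + (2 - 2*4) = L + (2 - 8) = L - 6 = -6 + L)
15863 - X(184, z(9)) = 15863 - (-6 + 184) = 15863 - 1*178 = 15863 - 178 = 15685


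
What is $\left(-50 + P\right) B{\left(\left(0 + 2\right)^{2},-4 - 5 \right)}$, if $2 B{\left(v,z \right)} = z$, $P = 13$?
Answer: $\frac{333}{2} \approx 166.5$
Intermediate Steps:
$B{\left(v,z \right)} = \frac{z}{2}$
$\left(-50 + P\right) B{\left(\left(0 + 2\right)^{2},-4 - 5 \right)} = \left(-50 + 13\right) \frac{-4 - 5}{2} = - 37 \cdot \frac{1}{2} \left(-9\right) = \left(-37\right) \left(- \frac{9}{2}\right) = \frac{333}{2}$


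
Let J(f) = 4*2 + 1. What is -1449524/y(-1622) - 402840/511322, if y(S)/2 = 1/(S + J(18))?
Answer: 298878217999646/255661 ≈ 1.1690e+9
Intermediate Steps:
J(f) = 9 (J(f) = 8 + 1 = 9)
y(S) = 2/(9 + S) (y(S) = 2/(S + 9) = 2/(9 + S))
-1449524/y(-1622) - 402840/511322 = -1449524/(2/(9 - 1622)) - 402840/511322 = -1449524/(2/(-1613)) - 402840*1/511322 = -1449524/(2*(-1/1613)) - 201420/255661 = -1449524/(-2/1613) - 201420/255661 = -1449524*(-1613/2) - 201420/255661 = 1169041106 - 201420/255661 = 298878217999646/255661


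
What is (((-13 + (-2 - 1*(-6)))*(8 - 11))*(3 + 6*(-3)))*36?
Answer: -14580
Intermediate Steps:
(((-13 + (-2 - 1*(-6)))*(8 - 11))*(3 + 6*(-3)))*36 = (((-13 + (-2 + 6))*(-3))*(3 - 18))*36 = (((-13 + 4)*(-3))*(-15))*36 = (-9*(-3)*(-15))*36 = (27*(-15))*36 = -405*36 = -14580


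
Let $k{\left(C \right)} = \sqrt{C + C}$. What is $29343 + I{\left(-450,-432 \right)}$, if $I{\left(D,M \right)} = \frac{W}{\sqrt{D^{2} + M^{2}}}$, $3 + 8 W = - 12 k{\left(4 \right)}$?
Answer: $29343 - \frac{\sqrt{2402}}{7206} - \frac{\sqrt{1201}}{57648} \approx 29343.0$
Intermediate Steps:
$k{\left(C \right)} = \sqrt{2} \sqrt{C}$ ($k{\left(C \right)} = \sqrt{2 C} = \sqrt{2} \sqrt{C}$)
$W = - \frac{3}{8} - 3 \sqrt{2}$ ($W = - \frac{3}{8} + \frac{\left(-12\right) \sqrt{2} \sqrt{4}}{8} = - \frac{3}{8} + \frac{\left(-12\right) \sqrt{2} \cdot 2}{8} = - \frac{3}{8} + \frac{\left(-12\right) 2 \sqrt{2}}{8} = - \frac{3}{8} + \frac{\left(-24\right) \sqrt{2}}{8} = - \frac{3}{8} - 3 \sqrt{2} \approx -4.6176$)
$I{\left(D,M \right)} = \frac{- \frac{3}{8} - 3 \sqrt{2}}{\sqrt{D^{2} + M^{2}}}$
$29343 + I{\left(-450,-432 \right)} = 29343 + \frac{3 \left(-1 - 8 \sqrt{2}\right)}{8 \sqrt{\left(-450\right)^{2} + \left(-432\right)^{2}}} = 29343 + \frac{3 \left(-1 - 8 \sqrt{2}\right)}{8 \sqrt{202500 + 186624}} = 29343 + \frac{3 \left(-1 - 8 \sqrt{2}\right)}{8 \cdot 18 \sqrt{1201}} = 29343 + \frac{3 \frac{\sqrt{1201}}{21618} \left(-1 - 8 \sqrt{2}\right)}{8} = 29343 + \frac{\sqrt{1201} \left(-1 - 8 \sqrt{2}\right)}{57648}$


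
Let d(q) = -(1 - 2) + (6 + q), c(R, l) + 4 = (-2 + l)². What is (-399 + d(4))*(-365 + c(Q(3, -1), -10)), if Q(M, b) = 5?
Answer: 87300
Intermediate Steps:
c(R, l) = -4 + (-2 + l)²
d(q) = 7 + q (d(q) = -1*(-1) + (6 + q) = 1 + (6 + q) = 7 + q)
(-399 + d(4))*(-365 + c(Q(3, -1), -10)) = (-399 + (7 + 4))*(-365 - 10*(-4 - 10)) = (-399 + 11)*(-365 - 10*(-14)) = -388*(-365 + 140) = -388*(-225) = 87300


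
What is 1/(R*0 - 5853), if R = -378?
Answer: -1/5853 ≈ -0.00017085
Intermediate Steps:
1/(R*0 - 5853) = 1/(-378*0 - 5853) = 1/(0 - 5853) = 1/(-5853) = -1/5853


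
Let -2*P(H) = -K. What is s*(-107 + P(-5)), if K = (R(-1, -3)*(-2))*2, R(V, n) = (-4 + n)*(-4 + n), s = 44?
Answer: -9020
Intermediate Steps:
R(V, n) = (-4 + n)**2
K = -196 (K = ((-4 - 3)**2*(-2))*2 = ((-7)**2*(-2))*2 = (49*(-2))*2 = -98*2 = -196)
P(H) = -98 (P(H) = -(-1)*(-196)/2 = -1/2*196 = -98)
s*(-107 + P(-5)) = 44*(-107 - 98) = 44*(-205) = -9020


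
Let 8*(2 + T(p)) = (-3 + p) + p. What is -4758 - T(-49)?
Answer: -37947/8 ≈ -4743.4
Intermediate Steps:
T(p) = -19/8 + p/4 (T(p) = -2 + ((-3 + p) + p)/8 = -2 + (-3 + 2*p)/8 = -2 + (-3/8 + p/4) = -19/8 + p/4)
-4758 - T(-49) = -4758 - (-19/8 + (¼)*(-49)) = -4758 - (-19/8 - 49/4) = -4758 - 1*(-117/8) = -4758 + 117/8 = -37947/8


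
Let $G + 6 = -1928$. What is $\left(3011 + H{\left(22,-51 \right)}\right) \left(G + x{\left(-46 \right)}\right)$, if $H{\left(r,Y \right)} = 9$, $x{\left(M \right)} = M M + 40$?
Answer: $670440$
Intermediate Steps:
$G = -1934$ ($G = -6 - 1928 = -1934$)
$x{\left(M \right)} = 40 + M^{2}$ ($x{\left(M \right)} = M^{2} + 40 = 40 + M^{2}$)
$\left(3011 + H{\left(22,-51 \right)}\right) \left(G + x{\left(-46 \right)}\right) = \left(3011 + 9\right) \left(-1934 + \left(40 + \left(-46\right)^{2}\right)\right) = 3020 \left(-1934 + \left(40 + 2116\right)\right) = 3020 \left(-1934 + 2156\right) = 3020 \cdot 222 = 670440$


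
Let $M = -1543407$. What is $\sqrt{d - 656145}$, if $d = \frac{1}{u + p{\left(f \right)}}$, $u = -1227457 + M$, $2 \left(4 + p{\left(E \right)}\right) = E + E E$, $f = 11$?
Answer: $\frac{i \sqrt{5037450697264459382}}{2770802} \approx 810.03 i$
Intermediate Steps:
$p{\left(E \right)} = -4 + \frac{E}{2} + \frac{E^{2}}{2}$ ($p{\left(E \right)} = -4 + \frac{E + E E}{2} = -4 + \frac{E + E^{2}}{2} = -4 + \left(\frac{E}{2} + \frac{E^{2}}{2}\right) = -4 + \frac{E}{2} + \frac{E^{2}}{2}$)
$u = -2770864$ ($u = -1227457 - 1543407 = -2770864$)
$d = - \frac{1}{2770802}$ ($d = \frac{1}{-2770864 + \left(-4 + \frac{1}{2} \cdot 11 + \frac{11^{2}}{2}\right)} = \frac{1}{-2770864 + \left(-4 + \frac{11}{2} + \frac{1}{2} \cdot 121\right)} = \frac{1}{-2770864 + \left(-4 + \frac{11}{2} + \frac{121}{2}\right)} = \frac{1}{-2770864 + 62} = \frac{1}{-2770802} = - \frac{1}{2770802} \approx -3.6091 \cdot 10^{-7}$)
$\sqrt{d - 656145} = \sqrt{- \frac{1}{2770802} - 656145} = \sqrt{- \frac{1818047878291}{2770802}} = \frac{i \sqrt{5037450697264459382}}{2770802}$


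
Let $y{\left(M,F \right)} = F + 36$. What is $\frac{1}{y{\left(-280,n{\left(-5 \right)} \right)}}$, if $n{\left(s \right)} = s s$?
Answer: $\frac{1}{61} \approx 0.016393$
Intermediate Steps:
$n{\left(s \right)} = s^{2}$
$y{\left(M,F \right)} = 36 + F$
$\frac{1}{y{\left(-280,n{\left(-5 \right)} \right)}} = \frac{1}{36 + \left(-5\right)^{2}} = \frac{1}{36 + 25} = \frac{1}{61}$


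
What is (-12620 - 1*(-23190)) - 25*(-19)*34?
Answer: 26720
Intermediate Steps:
(-12620 - 1*(-23190)) - 25*(-19)*34 = (-12620 + 23190) - (-475)*34 = 10570 - 1*(-16150) = 10570 + 16150 = 26720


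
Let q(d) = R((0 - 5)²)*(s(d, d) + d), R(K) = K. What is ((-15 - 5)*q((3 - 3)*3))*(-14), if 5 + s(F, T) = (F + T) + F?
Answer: -35000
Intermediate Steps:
s(F, T) = -5 + T + 2*F (s(F, T) = -5 + ((F + T) + F) = -5 + (T + 2*F) = -5 + T + 2*F)
q(d) = -125 + 100*d (q(d) = (0 - 5)²*((-5 + d + 2*d) + d) = (-5)²*((-5 + 3*d) + d) = 25*(-5 + 4*d) = -125 + 100*d)
((-15 - 5)*q((3 - 3)*3))*(-14) = ((-15 - 5)*(-125 + 100*((3 - 3)*3)))*(-14) = -20*(-125 + 100*(0*3))*(-14) = -20*(-125 + 100*0)*(-14) = -20*(-125 + 0)*(-14) = -20*(-125)*(-14) = 2500*(-14) = -35000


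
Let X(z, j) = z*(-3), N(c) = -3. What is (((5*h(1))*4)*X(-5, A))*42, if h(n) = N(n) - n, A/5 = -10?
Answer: -50400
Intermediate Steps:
A = -50 (A = 5*(-10) = -50)
h(n) = -3 - n
X(z, j) = -3*z
(((5*h(1))*4)*X(-5, A))*42 = (((5*(-3 - 1*1))*4)*(-3*(-5)))*42 = (((5*(-3 - 1))*4)*15)*42 = (((5*(-4))*4)*15)*42 = (-20*4*15)*42 = -80*15*42 = -1200*42 = -50400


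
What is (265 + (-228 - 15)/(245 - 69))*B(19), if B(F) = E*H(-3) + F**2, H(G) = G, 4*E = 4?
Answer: 8305063/88 ≈ 94376.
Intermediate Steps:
E = 1 (E = (1/4)*4 = 1)
B(F) = -3 + F**2 (B(F) = 1*(-3) + F**2 = -3 + F**2)
(265 + (-228 - 15)/(245 - 69))*B(19) = (265 + (-228 - 15)/(245 - 69))*(-3 + 19**2) = (265 - 243/176)*(-3 + 361) = (265 - 243*1/176)*358 = (265 - 243/176)*358 = (46397/176)*358 = 8305063/88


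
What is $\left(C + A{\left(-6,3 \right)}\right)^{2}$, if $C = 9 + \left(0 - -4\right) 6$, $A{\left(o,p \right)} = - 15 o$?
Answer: $15129$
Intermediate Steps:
$C = 33$ ($C = 9 + \left(0 + 4\right) 6 = 9 + 4 \cdot 6 = 9 + 24 = 33$)
$\left(C + A{\left(-6,3 \right)}\right)^{2} = \left(33 - -90\right)^{2} = \left(33 + 90\right)^{2} = 123^{2} = 15129$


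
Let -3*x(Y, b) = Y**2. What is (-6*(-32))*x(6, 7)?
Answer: -2304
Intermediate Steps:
x(Y, b) = -Y**2/3
(-6*(-32))*x(6, 7) = (-6*(-32))*(-1/3*6**2) = 192*(-1/3*36) = 192*(-12) = -2304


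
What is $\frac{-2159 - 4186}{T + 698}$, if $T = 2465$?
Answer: $- \frac{6345}{3163} \approx -2.006$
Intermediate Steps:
$\frac{-2159 - 4186}{T + 698} = \frac{-2159 - 4186}{2465 + 698} = - \frac{6345}{3163}$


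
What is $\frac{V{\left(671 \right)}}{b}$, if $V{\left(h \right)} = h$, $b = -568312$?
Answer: $- \frac{671}{568312} \approx -0.0011807$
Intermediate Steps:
$\frac{V{\left(671 \right)}}{b} = \frac{671}{-568312} = 671 \left(- \frac{1}{568312}\right) = - \frac{671}{568312}$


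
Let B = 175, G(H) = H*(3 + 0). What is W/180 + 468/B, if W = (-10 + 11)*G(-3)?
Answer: 1837/700 ≈ 2.6243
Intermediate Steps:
G(H) = 3*H (G(H) = H*3 = 3*H)
W = -9 (W = (-10 + 11)*(3*(-3)) = 1*(-9) = -9)
W/180 + 468/B = -9/180 + 468/175 = -9*1/180 + 468*(1/175) = -1/20 + 468/175 = 1837/700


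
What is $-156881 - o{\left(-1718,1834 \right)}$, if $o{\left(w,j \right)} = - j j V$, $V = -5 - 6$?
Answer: $-37155997$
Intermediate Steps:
$V = -11$ ($V = -5 - 6 = -11$)
$o{\left(w,j \right)} = 11 j^{2}$ ($o{\left(w,j \right)} = - j j \left(-11\right) = - j^{2} \left(-11\right) = 11 j^{2}$)
$-156881 - o{\left(-1718,1834 \right)} = -156881 - 11 \cdot 1834^{2} = -156881 - 11 \cdot 3363556 = -156881 - 36999116 = -37155997$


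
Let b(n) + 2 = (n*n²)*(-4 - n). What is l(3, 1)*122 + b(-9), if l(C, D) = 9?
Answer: -2549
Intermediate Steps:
b(n) = -2 + n³*(-4 - n) (b(n) = -2 + (n*n²)*(-4 - n) = -2 + n³*(-4 - n))
l(3, 1)*122 + b(-9) = 9*122 + (-2 - 1*(-9)⁴ - 4*(-9)³) = 1098 + (-2 - 1*6561 - 4*(-729)) = 1098 + (-2 - 6561 + 2916) = 1098 - 3647 = -2549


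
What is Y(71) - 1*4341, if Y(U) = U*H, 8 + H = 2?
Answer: -4767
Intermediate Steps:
H = -6 (H = -8 + 2 = -6)
Y(U) = -6*U (Y(U) = U*(-6) = -6*U)
Y(71) - 1*4341 = -6*71 - 1*4341 = -426 - 4341 = -4767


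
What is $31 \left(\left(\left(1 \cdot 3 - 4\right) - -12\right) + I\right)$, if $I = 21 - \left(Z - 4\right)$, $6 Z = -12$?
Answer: $1178$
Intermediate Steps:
$Z = -2$ ($Z = \frac{1}{6} \left(-12\right) = -2$)
$I = 27$ ($I = 21 - \left(-2 - 4\right) = 21 - -6 = 21 + 6 = 27$)
$31 \left(\left(\left(1 \cdot 3 - 4\right) - -12\right) + I\right) = 31 \left(\left(\left(1 \cdot 3 - 4\right) - -12\right) + 27\right) = 31 \left(\left(\left(3 - 4\right) + 12\right) + 27\right) = 31 \left(\left(-1 + 12\right) + 27\right) = 31 \left(11 + 27\right) = 31 \cdot 38 = 1178$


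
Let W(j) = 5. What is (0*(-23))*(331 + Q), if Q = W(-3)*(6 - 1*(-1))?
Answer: 0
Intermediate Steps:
Q = 35 (Q = 5*(6 - 1*(-1)) = 5*(6 + 1) = 5*7 = 35)
(0*(-23))*(331 + Q) = (0*(-23))*(331 + 35) = 0*366 = 0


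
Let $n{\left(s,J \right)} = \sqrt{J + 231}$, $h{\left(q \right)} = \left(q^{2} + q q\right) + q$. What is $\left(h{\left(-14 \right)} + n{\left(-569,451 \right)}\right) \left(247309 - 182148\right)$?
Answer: $24630858 + 65161 \sqrt{682} \approx 2.6333 \cdot 10^{7}$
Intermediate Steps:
$h{\left(q \right)} = q + 2 q^{2}$ ($h{\left(q \right)} = \left(q^{2} + q^{2}\right) + q = 2 q^{2} + q = q + 2 q^{2}$)
$n{\left(s,J \right)} = \sqrt{231 + J}$
$\left(h{\left(-14 \right)} + n{\left(-569,451 \right)}\right) \left(247309 - 182148\right) = \left(- 14 \left(1 + 2 \left(-14\right)\right) + \sqrt{231 + 451}\right) \left(247309 - 182148\right) = \left(- 14 \left(1 - 28\right) + \sqrt{682}\right) 65161 = \left(\left(-14\right) \left(-27\right) + \sqrt{682}\right) 65161 = \left(378 + \sqrt{682}\right) 65161 = 24630858 + 65161 \sqrt{682}$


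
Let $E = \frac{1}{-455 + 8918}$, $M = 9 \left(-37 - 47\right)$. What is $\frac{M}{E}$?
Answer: $-6398028$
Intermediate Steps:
$M = -756$ ($M = 9 \left(-84\right) = -756$)
$E = \frac{1}{8463} \approx 0.00011816$
$\frac{M}{E} = - 756 \frac{1}{\frac{1}{8463}} = \left(-756\right) 8463 = -6398028$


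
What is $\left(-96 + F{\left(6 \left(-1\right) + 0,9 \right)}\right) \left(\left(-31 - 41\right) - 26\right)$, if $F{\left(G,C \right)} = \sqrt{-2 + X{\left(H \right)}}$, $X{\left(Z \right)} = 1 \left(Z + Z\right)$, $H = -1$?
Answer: $9408 - 196 i \approx 9408.0 - 196.0 i$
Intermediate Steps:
$X{\left(Z \right)} = 2 Z$ ($X{\left(Z \right)} = 1 \cdot 2 Z = 2 Z$)
$F{\left(G,C \right)} = 2 i$ ($F{\left(G,C \right)} = \sqrt{-2 + 2 \left(-1\right)} = \sqrt{-2 - 2} = \sqrt{-4} = 2 i$)
$\left(-96 + F{\left(6 \left(-1\right) + 0,9 \right)}\right) \left(\left(-31 - 41\right) - 26\right) = \left(-96 + 2 i\right) \left(\left(-31 - 41\right) - 26\right) = \left(-96 + 2 i\right) \left(-72 - 26\right) = \left(-96 + 2 i\right) \left(-98\right) = 9408 - 196 i$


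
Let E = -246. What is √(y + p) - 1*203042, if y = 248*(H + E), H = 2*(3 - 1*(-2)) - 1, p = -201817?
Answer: -203042 + I*√260593 ≈ -2.0304e+5 + 510.48*I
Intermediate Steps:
H = 9 (H = 2*(3 + 2) - 1 = 2*5 - 1 = 10 - 1 = 9)
y = -58776 (y = 248*(9 - 246) = 248*(-237) = -58776)
√(y + p) - 1*203042 = √(-58776 - 201817) - 1*203042 = √(-260593) - 203042 = I*√260593 - 203042 = -203042 + I*√260593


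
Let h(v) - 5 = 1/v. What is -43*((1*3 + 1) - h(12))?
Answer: 559/12 ≈ 46.583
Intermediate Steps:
h(v) = 5 + 1/v
-43*((1*3 + 1) - h(12)) = -43*((1*3 + 1) - (5 + 1/12)) = -43*((3 + 1) - (5 + 1/12)) = -43*(4 - 1*61/12) = -43*(4 - 61/12) = -43*(-13/12) = 559/12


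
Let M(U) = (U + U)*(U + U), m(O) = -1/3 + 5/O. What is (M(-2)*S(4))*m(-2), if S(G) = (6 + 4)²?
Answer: -13600/3 ≈ -4533.3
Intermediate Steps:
m(O) = -⅓ + 5/O (m(O) = -1*⅓ + 5/O = -⅓ + 5/O)
S(G) = 100 (S(G) = 10² = 100)
M(U) = 4*U² (M(U) = (2*U)*(2*U) = 4*U²)
(M(-2)*S(4))*m(-2) = ((4*(-2)²)*100)*((⅓)*(15 - 1*(-2))/(-2)) = ((4*4)*100)*((⅓)*(-½)*(15 + 2)) = (16*100)*((⅓)*(-½)*17) = 1600*(-17/6) = -13600/3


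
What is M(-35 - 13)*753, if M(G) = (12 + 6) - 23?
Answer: -3765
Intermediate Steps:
M(G) = -5 (M(G) = 18 - 23 = -5)
M(-35 - 13)*753 = -5*753 = -3765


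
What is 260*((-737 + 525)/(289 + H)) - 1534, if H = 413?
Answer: -43538/27 ≈ -1612.5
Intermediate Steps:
260*((-737 + 525)/(289 + H)) - 1534 = 260*((-737 + 525)/(289 + 413)) - 1534 = 260*(-212/702) - 1534 = 260*(-212*1/702) - 1534 = 260*(-106/351) - 1534 = -2120/27 - 1534 = -43538/27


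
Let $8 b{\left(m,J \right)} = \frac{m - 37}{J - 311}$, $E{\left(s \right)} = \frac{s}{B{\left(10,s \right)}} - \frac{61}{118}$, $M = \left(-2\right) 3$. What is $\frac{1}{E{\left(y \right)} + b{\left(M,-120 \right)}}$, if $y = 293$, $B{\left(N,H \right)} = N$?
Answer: $\frac{1017160}{29289653} \approx 0.034728$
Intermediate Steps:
$M = -6$
$E{\left(s \right)} = - \frac{61}{118} + \frac{s}{10}$ ($E{\left(s \right)} = \frac{s}{10} - \frac{61}{118} = - \frac{61}{118} + \frac{s}{10}$)
$b{\left(m,J \right)} = \frac{-37 + m}{8 \left(-311 + J\right)}$ ($b{\left(m,J \right)} = \frac{\left(m - 37\right) \frac{1}{J - 311}}{8} = \frac{\left(-37 + m\right) \frac{1}{-311 + J}}{8} = \frac{\frac{1}{-311 + J} \left(-37 + m\right)}{8} = \frac{-37 + m}{8 \left(-311 + J\right)}$)
$\frac{1}{E{\left(y \right)} + b{\left(M,-120 \right)}} = \frac{1}{\left(- \frac{61}{118} + \frac{1}{10} \cdot 293\right) + \frac{-37 - 6}{8 \left(-311 - 120\right)}} = \frac{1}{\left(- \frac{61}{118} + \frac{293}{10}\right) + \frac{1}{8} \frac{1}{-431} \left(-43\right)} = \frac{1}{\frac{8491}{295} + \frac{1}{8} \left(- \frac{1}{431}\right) \left(-43\right)} = \frac{1}{\frac{8491}{295} + \frac{43}{3448}} = \frac{1}{\frac{29289653}{1017160}} = \frac{1017160}{29289653}$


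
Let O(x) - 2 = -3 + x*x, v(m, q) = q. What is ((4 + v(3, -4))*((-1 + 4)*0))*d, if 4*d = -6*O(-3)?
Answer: 0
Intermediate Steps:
O(x) = -1 + x² (O(x) = 2 + (-3 + x*x) = 2 + (-3 + x²) = -1 + x²)
d = -12 (d = (-6*(-1 + (-3)²))/4 = (-6*(-1 + 9))/4 = (-6*8)/4 = (¼)*(-48) = -12)
((4 + v(3, -4))*((-1 + 4)*0))*d = ((4 - 4)*((-1 + 4)*0))*(-12) = (0*(3*0))*(-12) = (0*0)*(-12) = 0*(-12) = 0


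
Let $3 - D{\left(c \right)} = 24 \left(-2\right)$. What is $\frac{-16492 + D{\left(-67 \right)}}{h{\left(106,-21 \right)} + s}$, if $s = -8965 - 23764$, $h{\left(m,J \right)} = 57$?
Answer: $\frac{16441}{32672} \approx 0.50321$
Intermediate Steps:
$D{\left(c \right)} = 51$ ($D{\left(c \right)} = 3 - 24 \left(-2\right) = 3 - -48 = 3 + 48 = 51$)
$s = -32729$
$\frac{-16492 + D{\left(-67 \right)}}{h{\left(106,-21 \right)} + s} = \frac{-16492 + 51}{57 - 32729} = - \frac{16441}{-32672} = \left(-16441\right) \left(- \frac{1}{32672}\right) = \frac{16441}{32672}$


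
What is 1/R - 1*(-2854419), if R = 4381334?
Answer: 12506163014947/4381334 ≈ 2.8544e+6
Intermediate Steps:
1/R - 1*(-2854419) = 1/4381334 - 1*(-2854419) = 1/4381334 + 2854419 = 12506163014947/4381334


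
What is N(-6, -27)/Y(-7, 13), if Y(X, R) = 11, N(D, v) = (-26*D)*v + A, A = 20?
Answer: -4192/11 ≈ -381.09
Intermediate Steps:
N(D, v) = 20 - 26*D*v (N(D, v) = (-26*D)*v + 20 = -26*D*v + 20 = 20 - 26*D*v)
N(-6, -27)/Y(-7, 13) = (20 - 26*(-6)*(-27))/11 = (20 - 4212)*(1/11) = -4192*1/11 = -4192/11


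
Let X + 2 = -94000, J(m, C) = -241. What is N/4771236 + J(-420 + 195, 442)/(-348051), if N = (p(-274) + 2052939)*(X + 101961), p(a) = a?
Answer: 1895388760281787/553544487012 ≈ 3424.1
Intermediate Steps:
X = -94002 (X = -2 - 94000 = -94002)
N = 16337160735 (N = (-274 + 2052939)*(-94002 + 101961) = 2052665*7959 = 16337160735)
N/4771236 + J(-420 + 195, 442)/(-348051) = 16337160735/4771236 - 241/(-348051) = 16337160735*(1/4771236) - 241*(-1/348051) = 5445720245/1590412 + 241/348051 = 1895388760281787/553544487012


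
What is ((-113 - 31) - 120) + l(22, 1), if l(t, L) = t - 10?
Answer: -252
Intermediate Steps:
l(t, L) = -10 + t
((-113 - 31) - 120) + l(22, 1) = ((-113 - 31) - 120) + (-10 + 22) = (-144 - 120) + 12 = -264 + 12 = -252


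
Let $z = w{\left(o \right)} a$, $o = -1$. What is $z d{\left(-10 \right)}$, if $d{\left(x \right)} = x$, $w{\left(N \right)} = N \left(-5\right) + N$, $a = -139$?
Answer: $5560$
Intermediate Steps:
$w{\left(N \right)} = - 4 N$ ($w{\left(N \right)} = - 5 N + N = - 4 N$)
$z = -556$ ($z = \left(-4\right) \left(-1\right) \left(-139\right) = 4 \left(-139\right) = -556$)
$z d{\left(-10 \right)} = \left(-556\right) \left(-10\right) = 5560$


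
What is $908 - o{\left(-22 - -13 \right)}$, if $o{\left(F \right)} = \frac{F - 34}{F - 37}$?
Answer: $\frac{41725}{46} \approx 907.07$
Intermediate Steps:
$o{\left(F \right)} = \frac{-34 + F}{-37 + F}$
$908 - o{\left(-22 - -13 \right)} = 908 - \frac{-34 - 9}{-37 - 9} = 908 - \frac{1}{-46} \left(-43\right) = 908 - \left(- \frac{1}{46}\right) \left(-43\right) = 908 - \frac{43}{46} = \frac{41725}{46}$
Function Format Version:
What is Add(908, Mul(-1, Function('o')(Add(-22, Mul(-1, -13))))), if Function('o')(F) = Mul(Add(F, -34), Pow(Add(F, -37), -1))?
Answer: Rational(41725, 46) ≈ 907.07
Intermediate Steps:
Function('o')(F) = Mul(Pow(Add(-37, F), -1), Add(-34, F)) (Function('o')(F) = Mul(Add(-34, F), Pow(Add(-37, F), -1)) = Mul(Pow(Add(-37, F), -1), Add(-34, F)))
Add(908, Mul(-1, Function('o')(Add(-22, Mul(-1, -13))))) = Add(908, Mul(-1, Mul(Pow(Add(-37, Add(-22, Mul(-1, -13))), -1), Add(-34, Add(-22, Mul(-1, -13)))))) = Add(908, Mul(-1, Mul(Pow(Add(-37, Add(-22, 13)), -1), Add(-34, Add(-22, 13))))) = Add(908, Mul(-1, Mul(Pow(Add(-37, -9), -1), Add(-34, -9)))) = Add(908, Mul(-1, Mul(Pow(-46, -1), -43))) = Add(908, Mul(-1, Mul(Rational(-1, 46), -43))) = Add(908, Mul(-1, Rational(43, 46))) = Add(908, Rational(-43, 46)) = Rational(41725, 46)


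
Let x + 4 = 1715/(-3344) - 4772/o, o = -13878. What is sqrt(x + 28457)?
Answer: sqrt(106387181821611933)/1933668 ≈ 168.68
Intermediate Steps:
x = -96737665/23204016 (x = -4 + (1715/(-3344) - 4772/(-13878)) = -4 + (1715*(-1/3344) - 4772*(-1/13878)) = -4 + (-1715/3344 + 2386/6939) = -4 - 3921601/23204016 = -96737665/23204016 ≈ -4.1690)
sqrt(x + 28457) = sqrt(-96737665/23204016 + 28457) = sqrt(660219945647/23204016) = sqrt(106387181821611933)/1933668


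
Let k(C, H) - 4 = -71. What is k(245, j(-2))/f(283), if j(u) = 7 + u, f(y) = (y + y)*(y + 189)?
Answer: -67/267152 ≈ -0.00025079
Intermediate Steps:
f(y) = 2*y*(189 + y) (f(y) = (2*y)*(189 + y) = 2*y*(189 + y))
k(C, H) = -67 (k(C, H) = 4 - 71 = -67)
k(245, j(-2))/f(283) = -67*1/(566*(189 + 283)) = -67/(2*283*472) = -67/267152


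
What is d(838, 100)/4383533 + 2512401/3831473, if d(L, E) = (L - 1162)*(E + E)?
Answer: 10764913242333/16795388334109 ≈ 0.64094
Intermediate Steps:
d(L, E) = 2*E*(-1162 + L) (d(L, E) = (-1162 + L)*(2*E) = 2*E*(-1162 + L))
d(838, 100)/4383533 + 2512401/3831473 = (2*100*(-1162 + 838))/4383533 + 2512401/3831473 = (2*100*(-324))*(1/4383533) + 2512401*(1/3831473) = -64800*1/4383533 + 2512401/3831473 = -64800/4383533 + 2512401/3831473 = 10764913242333/16795388334109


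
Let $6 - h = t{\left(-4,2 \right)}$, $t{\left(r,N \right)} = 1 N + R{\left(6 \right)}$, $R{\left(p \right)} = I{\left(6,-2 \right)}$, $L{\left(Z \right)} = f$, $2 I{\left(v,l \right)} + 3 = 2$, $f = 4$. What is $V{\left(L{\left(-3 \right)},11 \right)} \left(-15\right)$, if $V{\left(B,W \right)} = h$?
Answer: $- \frac{135}{2} \approx -67.5$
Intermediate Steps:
$I{\left(v,l \right)} = - \frac{1}{2}$ ($I{\left(v,l \right)} = - \frac{3}{2} + \frac{1}{2} \cdot 2 = - \frac{3}{2} + 1 = - \frac{1}{2}$)
$L{\left(Z \right)} = 4$
$R{\left(p \right)} = - \frac{1}{2}$
$t{\left(r,N \right)} = - \frac{1}{2} + N$ ($t{\left(r,N \right)} = 1 N - \frac{1}{2} = N - \frac{1}{2} = - \frac{1}{2} + N$)
$h = \frac{9}{2}$ ($h = 6 - \left(- \frac{1}{2} + 2\right) = 6 - \frac{3}{2} = \frac{9}{2} \approx 4.5$)
$V{\left(B,W \right)} = \frac{9}{2}$
$V{\left(L{\left(-3 \right)},11 \right)} \left(-15\right) = \frac{9}{2} \left(-15\right) = - \frac{135}{2}$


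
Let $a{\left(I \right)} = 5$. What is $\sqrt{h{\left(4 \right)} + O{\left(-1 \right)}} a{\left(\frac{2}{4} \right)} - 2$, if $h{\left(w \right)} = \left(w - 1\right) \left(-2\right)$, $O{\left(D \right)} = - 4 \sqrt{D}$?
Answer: $-2 + 5 \sqrt{-6 - 4 i} \approx 1.8909 - 12.851 i$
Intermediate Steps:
$h{\left(w \right)} = 2 - 2 w$ ($h{\left(w \right)} = \left(-1 + w\right) \left(-2\right) = 2 - 2 w$)
$\sqrt{h{\left(4 \right)} + O{\left(-1 \right)}} a{\left(\frac{2}{4} \right)} - 2 = \sqrt{\left(2 - 8\right) - 4 \sqrt{-1}} \cdot 5 - 2 = \sqrt{\left(2 - 8\right) - 4 i} 5 - 2 = \sqrt{-6 - 4 i} 5 - 2 = 5 \sqrt{-6 - 4 i} - 2 = -2 + 5 \sqrt{-6 - 4 i}$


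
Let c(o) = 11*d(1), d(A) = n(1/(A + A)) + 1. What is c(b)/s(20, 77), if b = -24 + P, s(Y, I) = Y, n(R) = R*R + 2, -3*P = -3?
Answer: 143/80 ≈ 1.7875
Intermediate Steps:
P = 1 (P = -⅓*(-3) = 1)
n(R) = 2 + R² (n(R) = R² + 2 = 2 + R²)
b = -23 (b = -24 + 1 = -23)
d(A) = 3 + 1/(4*A²) (d(A) = (2 + (1/(A + A))²) + 1 = (2 + (1/(2*A))²) + 1 = (2 + 1/(4*A²)) + 1 = 3 + 1/(4*A²))
c(o) = 143/4 (c(o) = 11*(3 + (¼)/1²) = 11*(3 + (¼)*1) = 11*(3 + ¼) = 11*(13/4) = 143/4)
c(b)/s(20, 77) = (143/4)/20 = (143/4)*(1/20) = 143/80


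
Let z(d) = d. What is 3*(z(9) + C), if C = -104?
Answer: -285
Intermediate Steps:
3*(z(9) + C) = 3*(9 - 104) = 3*(-95) = -285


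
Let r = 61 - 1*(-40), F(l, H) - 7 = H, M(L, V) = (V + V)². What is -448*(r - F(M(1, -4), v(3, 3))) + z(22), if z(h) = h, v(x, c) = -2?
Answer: -42986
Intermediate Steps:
M(L, V) = 4*V² (M(L, V) = (2*V)² = 4*V²)
F(l, H) = 7 + H
r = 101 (r = 61 + 40 = 101)
-448*(r - F(M(1, -4), v(3, 3))) + z(22) = -448*(101 - (7 - 2)) + 22 = -448*(101 - 1*5) + 22 = -448*(101 - 5) + 22 = -448*96 + 22 = -43008 + 22 = -42986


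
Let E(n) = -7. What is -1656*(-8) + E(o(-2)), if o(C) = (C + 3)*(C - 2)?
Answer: 13241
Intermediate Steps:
o(C) = (-2 + C)*(3 + C) (o(C) = (3 + C)*(-2 + C) = (-2 + C)*(3 + C))
-1656*(-8) + E(o(-2)) = -1656*(-8) - 7 = -138*(-96) - 7 = 13248 - 7 = 13241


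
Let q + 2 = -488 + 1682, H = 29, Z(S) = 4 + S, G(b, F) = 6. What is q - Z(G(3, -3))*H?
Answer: 902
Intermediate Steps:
q = 1192 (q = -2 + (-488 + 1682) = -2 + 1194 = 1192)
q - Z(G(3, -3))*H = 1192 - (4 + 6)*29 = 1192 - 10*29 = 1192 - 1*290 = 1192 - 290 = 902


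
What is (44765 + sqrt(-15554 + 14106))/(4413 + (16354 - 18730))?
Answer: 6395/291 + 2*I*sqrt(362)/2037 ≈ 21.976 + 0.018681*I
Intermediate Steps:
(44765 + sqrt(-15554 + 14106))/(4413 + (16354 - 18730)) = (44765 + sqrt(-1448))/(4413 - 2376) = (44765 + 2*I*sqrt(362))/2037 = (44765 + 2*I*sqrt(362))*(1/2037) = 6395/291 + 2*I*sqrt(362)/2037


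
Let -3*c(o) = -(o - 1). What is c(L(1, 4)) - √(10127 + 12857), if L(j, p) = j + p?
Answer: 4/3 - 26*√34 ≈ -150.27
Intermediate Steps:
c(o) = -⅓ + o/3 (c(o) = -(-1)*(o - 1)/3 = -(-1)*(-1 + o)/3 = -(1 - o)/3 = -⅓ + o/3)
c(L(1, 4)) - √(10127 + 12857) = (-⅓ + (1 + 4)/3) - √(10127 + 12857) = (-⅓ + (⅓)*5) - √22984 = (-⅓ + 5/3) - 26*√34 = 4/3 - 26*√34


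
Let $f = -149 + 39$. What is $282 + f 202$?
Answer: $-21938$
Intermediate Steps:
$f = -110$
$282 + f 202 = 282 - 22220 = -21938$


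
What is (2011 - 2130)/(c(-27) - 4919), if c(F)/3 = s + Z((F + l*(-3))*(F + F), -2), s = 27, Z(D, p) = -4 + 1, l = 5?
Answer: 119/4847 ≈ 0.024551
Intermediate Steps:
Z(D, p) = -3
c(F) = 72 (c(F) = 3*(27 - 3) = 3*24 = 72)
(2011 - 2130)/(c(-27) - 4919) = (2011 - 2130)/(72 - 4919) = -119/(-4847) = -119*(-1/4847) = 119/4847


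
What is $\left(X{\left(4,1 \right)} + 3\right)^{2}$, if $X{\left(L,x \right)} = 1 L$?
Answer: $49$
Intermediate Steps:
$X{\left(L,x \right)} = L$
$\left(X{\left(4,1 \right)} + 3\right)^{2} = \left(4 + 3\right)^{2} = 7^{2} = 49$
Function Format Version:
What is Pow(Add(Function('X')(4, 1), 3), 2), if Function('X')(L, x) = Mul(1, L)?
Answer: 49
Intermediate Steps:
Function('X')(L, x) = L
Pow(Add(Function('X')(4, 1), 3), 2) = Pow(Add(4, 3), 2) = Pow(7, 2) = 49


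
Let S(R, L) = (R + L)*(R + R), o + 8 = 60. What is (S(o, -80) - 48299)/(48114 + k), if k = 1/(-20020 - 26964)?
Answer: -2406097624/2260588175 ≈ -1.0644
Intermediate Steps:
o = 52 (o = -8 + 60 = 52)
k = -1/46984 (k = 1/(-46984) = -1/46984 ≈ -2.1284e-5)
S(R, L) = 2*R*(L + R) (S(R, L) = (L + R)*(2*R) = 2*R*(L + R))
(S(o, -80) - 48299)/(48114 + k) = (2*52*(-80 + 52) - 48299)/(48114 - 1/46984) = (2*52*(-28) - 48299)/(2260588175/46984) = (-2912 - 48299)*(46984/2260588175) = -51211*46984/2260588175 = -2406097624/2260588175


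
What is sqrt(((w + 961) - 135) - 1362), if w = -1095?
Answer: I*sqrt(1631) ≈ 40.386*I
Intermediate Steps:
sqrt(((w + 961) - 135) - 1362) = sqrt(((-1095 + 961) - 135) - 1362) = sqrt((-134 - 135) - 1362) = sqrt(-269 - 1362) = sqrt(-1631) = I*sqrt(1631)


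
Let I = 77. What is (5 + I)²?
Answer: 6724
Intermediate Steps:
(5 + I)² = (5 + 77)² = 82² = 6724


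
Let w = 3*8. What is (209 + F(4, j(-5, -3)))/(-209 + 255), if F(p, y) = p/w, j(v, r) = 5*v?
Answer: 1255/276 ≈ 4.5471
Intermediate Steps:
w = 24
F(p, y) = p/24
(209 + F(4, j(-5, -3)))/(-209 + 255) = (209 + (1/24)*4)/(-209 + 255) = (209 + 1/6)/46 = (1255/6)*(1/46) = 1255/276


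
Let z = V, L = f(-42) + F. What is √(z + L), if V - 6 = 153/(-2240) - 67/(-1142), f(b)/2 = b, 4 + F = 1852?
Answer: √45243811212845/159880 ≈ 42.071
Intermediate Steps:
F = 1848 (F = -4 + 1852 = 1848)
f(b) = 2*b
L = 1764 (L = 2*(-42) + 1848 = -84 + 1848 = 1764)
V = 7661917/1279040 (V = 6 + (153/(-2240) - 67/(-1142)) = 6 + (153*(-1/2240) - 67*(-1/1142)) = 6 + (-153/2240 + 67/1142) = 6 - 12323/1279040 = 7661917/1279040 ≈ 5.9904)
z = 7661917/1279040 ≈ 5.9904
√(z + L) = √(7661917/1279040 + 1764) = √(2263888477/1279040) = √45243811212845/159880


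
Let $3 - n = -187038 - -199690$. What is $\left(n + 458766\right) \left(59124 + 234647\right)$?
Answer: $131056237207$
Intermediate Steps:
$n = -12649$ ($n = 3 - \left(-187038 - -199690\right) = 3 - \left(-187038 + 199690\right) = 3 - 12652 = -12649$)
$\left(n + 458766\right) \left(59124 + 234647\right) = \left(-12649 + 458766\right) \left(59124 + 234647\right) = 446117 \cdot 293771 = 131056237207$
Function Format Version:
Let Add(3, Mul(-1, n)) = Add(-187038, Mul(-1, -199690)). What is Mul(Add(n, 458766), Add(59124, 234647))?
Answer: 131056237207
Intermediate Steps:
n = -12649 (n = Add(3, Mul(-1, Add(-187038, Mul(-1, -199690)))) = Add(3, Mul(-1, Add(-187038, 199690))) = Add(3, Mul(-1, 12652)) = Add(3, -12652) = -12649)
Mul(Add(n, 458766), Add(59124, 234647)) = Mul(Add(-12649, 458766), Add(59124, 234647)) = Mul(446117, 293771) = 131056237207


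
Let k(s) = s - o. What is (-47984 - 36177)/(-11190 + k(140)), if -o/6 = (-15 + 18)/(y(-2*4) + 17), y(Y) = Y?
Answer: 84161/11048 ≈ 7.6178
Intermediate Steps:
o = -2 (o = -6*(-15 + 18)/(-2*4 + 17) = -18/(-8 + 17) = -18/9 = -6*1/3 = -2)
k(s) = 2 + s (k(s) = s - 1*(-2) = s + 2 = 2 + s)
(-47984 - 36177)/(-11190 + k(140)) = (-47984 - 36177)/(-11190 + (2 + 140)) = -84161/(-11190 + 142) = -84161/(-11048) = -84161*(-1/11048) = 84161/11048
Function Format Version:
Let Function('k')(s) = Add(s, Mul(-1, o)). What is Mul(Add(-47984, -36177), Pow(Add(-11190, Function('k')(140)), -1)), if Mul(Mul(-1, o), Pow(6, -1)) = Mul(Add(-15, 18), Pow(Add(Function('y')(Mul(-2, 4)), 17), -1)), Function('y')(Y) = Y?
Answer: Rational(84161, 11048) ≈ 7.6178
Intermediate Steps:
o = -2 (o = Mul(-6, Mul(Add(-15, 18), Pow(Add(Mul(-2, 4), 17), -1))) = Mul(-6, Mul(3, Pow(Add(-8, 17), -1))) = Mul(-6, Mul(3, Pow(9, -1))) = Mul(-6, Mul(3, Rational(1, 9))) = Mul(-6, Rational(1, 3)) = -2)
Function('k')(s) = Add(2, s) (Function('k')(s) = Add(s, Mul(-1, -2)) = Add(s, 2) = Add(2, s))
Mul(Add(-47984, -36177), Pow(Add(-11190, Function('k')(140)), -1)) = Mul(Add(-47984, -36177), Pow(Add(-11190, Add(2, 140)), -1)) = Mul(-84161, Pow(Add(-11190, 142), -1)) = Mul(-84161, Pow(-11048, -1)) = Mul(-84161, Rational(-1, 11048)) = Rational(84161, 11048)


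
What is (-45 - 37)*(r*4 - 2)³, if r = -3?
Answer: 225008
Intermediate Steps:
(-45 - 37)*(r*4 - 2)³ = (-45 - 37)*(-3*4 - 2)³ = -82*(-12 - 2)³ = -82*(-14)³ = -82*(-2744) = 225008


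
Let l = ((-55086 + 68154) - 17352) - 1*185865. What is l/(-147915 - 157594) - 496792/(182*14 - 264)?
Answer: -37835031703/174445639 ≈ -216.89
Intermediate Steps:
l = -190149 (l = (13068 - 17352) - 185865 = -4284 - 185865 = -190149)
l/(-147915 - 157594) - 496792/(182*14 - 264) = -190149/(-147915 - 157594) - 496792/(182*14 - 264) = -190149/(-305509) - 496792/(2548 - 264) = -190149*(-1/305509) - 496792/2284 = 190149/305509 - 496792*1/2284 = 190149/305509 - 124198/571 = -37835031703/174445639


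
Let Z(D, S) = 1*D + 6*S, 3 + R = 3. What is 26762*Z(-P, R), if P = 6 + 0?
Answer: -160572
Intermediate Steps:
R = 0 (R = -3 + 3 = 0)
P = 6
Z(D, S) = D + 6*S
26762*Z(-P, R) = 26762*(-1*6 + 6*0) = 26762*(-6 + 0) = 26762*(-6) = -160572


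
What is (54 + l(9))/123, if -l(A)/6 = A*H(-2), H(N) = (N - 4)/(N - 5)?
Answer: 18/287 ≈ 0.062718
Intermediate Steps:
H(N) = (-4 + N)/(-5 + N)
l(A) = -36*A/7 (l(A) = -6*A*(-4 - 2)/(-5 - 2) = -6*A*-6/(-7) = -6*A*(-⅐*(-6)) = -6*A*6/7 = -36*A/7)
(54 + l(9))/123 = (54 - 36/7*9)/123 = (54 - 324/7)*(1/123) = (54/7)*(1/123) = 18/287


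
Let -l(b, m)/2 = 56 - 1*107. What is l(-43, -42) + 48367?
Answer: 48469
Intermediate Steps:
l(b, m) = 102 (l(b, m) = -2*(56 - 1*107) = -2*(56 - 107) = -2*(-51) = 102)
l(-43, -42) + 48367 = 102 + 48367 = 48469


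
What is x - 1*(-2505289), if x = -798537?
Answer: 1706752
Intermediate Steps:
x - 1*(-2505289) = -798537 - 1*(-2505289) = -798537 + 2505289 = 1706752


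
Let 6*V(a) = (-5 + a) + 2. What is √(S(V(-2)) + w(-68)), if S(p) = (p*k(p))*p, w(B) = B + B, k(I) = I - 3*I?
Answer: I*√43689/18 ≈ 11.612*I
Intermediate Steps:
k(I) = -2*I
V(a) = -½ + a/6 (V(a) = ((-5 + a) + 2)/6 = (-3 + a)/6 = -½ + a/6)
w(B) = 2*B
S(p) = -2*p³ (S(p) = (p*(-2*p))*p = (-2*p²)*p = -2*p³)
√(S(V(-2)) + w(-68)) = √(-2*(-½ + (⅙)*(-2))³ + 2*(-68)) = √(-2*(-½ - ⅓)³ - 136) = √(-2*(-⅚)³ - 136) = √(-2*(-125/216) - 136) = √(125/108 - 136) = √(-14563/108) = I*√43689/18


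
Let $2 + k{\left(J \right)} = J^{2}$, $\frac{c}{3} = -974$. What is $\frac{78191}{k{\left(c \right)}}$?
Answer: $\frac{78191}{8538082} \approx 0.0091579$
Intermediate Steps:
$c = -2922$ ($c = 3 \left(-974\right) = -2922$)
$k{\left(J \right)} = -2 + J^{2}$
$\frac{78191}{k{\left(c \right)}} = \frac{78191}{-2 + \left(-2922\right)^{2}} = \frac{78191}{-2 + 8538084} = \frac{78191}{8538082}$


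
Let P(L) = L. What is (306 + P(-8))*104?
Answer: 30992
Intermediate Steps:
(306 + P(-8))*104 = (306 - 8)*104 = 298*104 = 30992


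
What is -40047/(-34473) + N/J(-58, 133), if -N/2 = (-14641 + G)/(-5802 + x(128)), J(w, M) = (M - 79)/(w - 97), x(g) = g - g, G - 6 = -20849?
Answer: 10881984011/300018519 ≈ 36.271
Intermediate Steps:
G = -20843 (G = 6 - 20849 = -20843)
x(g) = 0
J(w, M) = (-79 + M)/(-97 + w)
N = -11828/967 (N = -2*(-14641 - 20843)/(-5802 + 0) = -(-70968)/(-5802) = -(-70968)*(-1)/5802 = -2*5914/967 = -11828/967 ≈ -12.232)
-40047/(-34473) + N/J(-58, 133) = -40047/(-34473) - 11828*(-97 - 58)/(-79 + 133)/967 = -40047*(-1/34473) - 11828/(967*(54/(-155))) = 13349/11491 - 11828/(967*((-1/155*54))) = 13349/11491 - 11828/(967*(-54/155)) = 13349/11491 - 11828/967*(-155/54) = 13349/11491 + 916670/26109 = 10881984011/300018519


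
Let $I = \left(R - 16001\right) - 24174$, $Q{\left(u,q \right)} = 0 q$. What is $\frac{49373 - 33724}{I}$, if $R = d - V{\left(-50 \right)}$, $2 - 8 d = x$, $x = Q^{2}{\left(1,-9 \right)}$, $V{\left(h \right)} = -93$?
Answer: $- \frac{62596}{160327} \approx -0.39043$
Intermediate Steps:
$Q{\left(u,q \right)} = 0$
$x = 0$ ($x = 0^{2} = 0$)
$d = \frac{1}{4}$ ($d = \frac{1}{4} - 0 = \frac{1}{4} + 0 = \frac{1}{4} \approx 0.25$)
$R = \frac{373}{4}$ ($R = \frac{1}{4} - -93 = \frac{1}{4} + 93 = \frac{373}{4} \approx 93.25$)
$I = - \frac{160327}{4}$ ($I = \left(\frac{373}{4} - 16001\right) - 24174 = - \frac{63631}{4} - 24174 = - \frac{160327}{4} \approx -40082.0$)
$\frac{49373 - 33724}{I} = \frac{49373 - 33724}{- \frac{160327}{4}} = 15649 \left(- \frac{4}{160327}\right) = - \frac{62596}{160327}$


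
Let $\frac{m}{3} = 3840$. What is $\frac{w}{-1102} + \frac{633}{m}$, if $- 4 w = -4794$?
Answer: $- \frac{2184859}{2115840} \approx -1.0326$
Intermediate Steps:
$w = \frac{2397}{2}$ ($w = \left(- \frac{1}{4}\right) \left(-4794\right) = \frac{2397}{2} \approx 1198.5$)
$m = 11520$ ($m = 3 \cdot 3840 = 11520$)
$\frac{w}{-1102} + \frac{633}{m} = \frac{2397}{2 \left(-1102\right)} + \frac{633}{11520} = \frac{2397}{2} \left(- \frac{1}{1102}\right) + 633 \cdot \frac{1}{11520} = - \frac{2397}{2204} + \frac{211}{3840} = - \frac{2184859}{2115840}$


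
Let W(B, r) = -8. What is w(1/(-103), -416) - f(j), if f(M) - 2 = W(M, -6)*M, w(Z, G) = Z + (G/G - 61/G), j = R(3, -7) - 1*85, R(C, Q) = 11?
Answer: -25402997/42848 ≈ -592.86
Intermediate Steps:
j = -74 (j = 11 - 1*85 = 11 - 85 = -74)
w(Z, G) = 1 + Z - 61/G (w(Z, G) = Z + (1 - 61/G) = 1 + Z - 61/G)
f(M) = 2 - 8*M
w(1/(-103), -416) - f(j) = (1 + 1/(-103) - 61/(-416)) - (2 - 8*(-74)) = (1 - 1/103 - 61*(-1/416)) - (2 + 592) = (1 - 1/103 + 61/416) - 1*594 = 48715/42848 - 594 = -25402997/42848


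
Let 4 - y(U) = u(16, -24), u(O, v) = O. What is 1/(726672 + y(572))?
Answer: 1/726660 ≈ 1.3762e-6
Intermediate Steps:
y(U) = -12 (y(U) = 4 - 1*16 = 4 - 16 = -12)
1/(726672 + y(572)) = 1/(726672 - 12) = 1/726660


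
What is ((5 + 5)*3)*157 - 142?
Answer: 4568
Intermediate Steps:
((5 + 5)*3)*157 - 142 = (10*3)*157 - 142 = 30*157 - 142 = 4710 - 142 = 4568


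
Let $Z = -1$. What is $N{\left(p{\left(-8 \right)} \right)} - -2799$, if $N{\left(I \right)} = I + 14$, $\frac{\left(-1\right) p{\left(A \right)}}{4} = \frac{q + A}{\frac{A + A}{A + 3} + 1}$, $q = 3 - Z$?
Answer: $\frac{59153}{21} \approx 2816.8$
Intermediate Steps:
$q = 4$ ($q = 3 - -1 = 3 + 1 = 4$)
$p{\left(A \right)} = - \frac{4 \left(4 + A\right)}{1 + \frac{2 A}{3 + A}}$ ($p{\left(A \right)} = - 4 \frac{4 + A}{\frac{A + A}{A + 3} + 1} = - 4 \frac{4 + A}{\frac{2 A}{3 + A} + 1} = - 4 \frac{4 + A}{1 + \frac{2 A}{3 + A}} = - \frac{4 \left(4 + A\right)}{1 + \frac{2 A}{3 + A}}$)
$N{\left(I \right)} = 14 + I$
$N{\left(p{\left(-8 \right)} \right)} - -2799 = \left(14 + \frac{4 \left(-12 - \left(-8\right)^{2} - -56\right)}{3 \left(1 - 8\right)}\right) - -2799 = \left(14 + \frac{4 \left(-12 - 64 + 56\right)}{3 \left(-7\right)}\right) + 2799 = \left(14 + \frac{4}{3} \left(- \frac{1}{7}\right) \left(-12 - 64 + 56\right)\right) + 2799 = \left(14 + \frac{4}{3} \left(- \frac{1}{7}\right) \left(-20\right)\right) + 2799 = \left(14 + \frac{80}{21}\right) + 2799 = \frac{374}{21} + 2799 = \frac{59153}{21}$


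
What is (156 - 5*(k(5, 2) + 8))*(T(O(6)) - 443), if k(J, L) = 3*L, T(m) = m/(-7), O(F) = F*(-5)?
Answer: -264106/7 ≈ -37729.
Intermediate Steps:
O(F) = -5*F
T(m) = -m/7 (T(m) = m*(-1/7) = -m/7)
(156 - 5*(k(5, 2) + 8))*(T(O(6)) - 443) = (156 - 5*(3*2 + 8))*(-(-5)*6/7 - 443) = (156 - 5*(6 + 8))*(-1/7*(-30) - 443) = (156 - 5*14)*(30/7 - 443) = (156 - 70)*(-3071/7) = 86*(-3071/7) = -264106/7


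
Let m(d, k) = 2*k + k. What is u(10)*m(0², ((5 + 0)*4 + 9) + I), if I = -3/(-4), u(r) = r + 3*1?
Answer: 4641/4 ≈ 1160.3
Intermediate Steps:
u(r) = 3 + r (u(r) = r + 3 = 3 + r)
I = ¾ (I = -3*(-¼) = ¾ ≈ 0.75000)
m(d, k) = 3*k
u(10)*m(0², ((5 + 0)*4 + 9) + I) = (3 + 10)*(3*(((5 + 0)*4 + 9) + ¾)) = 13*(3*((5*4 + 9) + ¾)) = 13*(3*((20 + 9) + ¾)) = 13*(3*(29 + ¾)) = 13*(3*(119/4)) = 13*(357/4) = 4641/4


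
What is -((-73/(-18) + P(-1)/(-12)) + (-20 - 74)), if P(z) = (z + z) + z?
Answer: 3229/36 ≈ 89.694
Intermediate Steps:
P(z) = 3*z (P(z) = 2*z + z = 3*z)
-((-73/(-18) + P(-1)/(-12)) + (-20 - 74)) = -((-73/(-18) + (3*(-1))/(-12)) + (-20 - 74)) = -((-73*(-1/18) - 3*(-1/12)) - 94) = -((73/18 + ¼) - 94) = -(155/36 - 94) = -1*(-3229/36) = 3229/36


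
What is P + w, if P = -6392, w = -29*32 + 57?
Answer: -7263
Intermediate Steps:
w = -871 (w = -928 + 57 = -871)
P + w = -6392 - 871 = -7263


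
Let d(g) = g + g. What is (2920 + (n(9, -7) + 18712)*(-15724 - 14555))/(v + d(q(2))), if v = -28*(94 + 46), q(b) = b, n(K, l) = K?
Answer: 566850239/3916 ≈ 1.4475e+5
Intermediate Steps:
d(g) = 2*g
v = -3920 (v = -28*140 = -3920)
(2920 + (n(9, -7) + 18712)*(-15724 - 14555))/(v + d(q(2))) = (2920 + (9 + 18712)*(-15724 - 14555))/(-3920 + 2*2) = (2920 + 18721*(-30279))/(-3920 + 4) = (2920 - 566853159)/(-3916) = -566850239*(-1/3916) = 566850239/3916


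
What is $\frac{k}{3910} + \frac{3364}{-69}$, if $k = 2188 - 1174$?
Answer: $- \frac{284419}{5865} \approx -48.494$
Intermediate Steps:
$k = 1014$
$\frac{k}{3910} + \frac{3364}{-69} = \frac{1014}{3910} + \frac{3364}{-69} = 1014 \cdot \frac{1}{3910} + 3364 \left(- \frac{1}{69}\right) = \frac{507}{1955} - \frac{3364}{69} = - \frac{284419}{5865}$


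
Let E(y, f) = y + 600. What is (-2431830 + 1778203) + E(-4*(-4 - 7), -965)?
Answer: -652983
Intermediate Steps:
E(y, f) = 600 + y
(-2431830 + 1778203) + E(-4*(-4 - 7), -965) = (-2431830 + 1778203) + (600 - 4*(-4 - 7)) = -653627 + (600 - 4*(-11)) = -653627 + (600 + 44) = -653627 + 644 = -652983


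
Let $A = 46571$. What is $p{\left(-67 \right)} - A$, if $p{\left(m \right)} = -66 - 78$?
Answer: $-46715$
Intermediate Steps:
$p{\left(m \right)} = -144$
$p{\left(-67 \right)} - A = -144 - 46571 = -46715$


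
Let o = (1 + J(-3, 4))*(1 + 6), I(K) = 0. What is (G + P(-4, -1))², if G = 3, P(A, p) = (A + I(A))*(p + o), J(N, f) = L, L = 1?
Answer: 2401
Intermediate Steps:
J(N, f) = 1
o = 14 (o = (1 + 1)*(1 + 6) = 2*7 = 14)
P(A, p) = A*(14 + p) (P(A, p) = (A + 0)*(p + 14) = A*(14 + p))
(G + P(-4, -1))² = (3 - 4*(14 - 1))² = (3 - 4*13)² = (3 - 52)² = (-49)² = 2401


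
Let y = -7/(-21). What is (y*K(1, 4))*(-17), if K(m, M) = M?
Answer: -68/3 ≈ -22.667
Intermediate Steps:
y = 1/3 (y = -7*(-1/21) = 1/3 ≈ 0.33333)
(y*K(1, 4))*(-17) = ((1/3)*4)*(-17) = (4/3)*(-17) = -68/3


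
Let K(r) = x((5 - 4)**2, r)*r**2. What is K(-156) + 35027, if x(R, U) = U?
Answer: -3761389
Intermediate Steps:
K(r) = r**3 (K(r) = r*r**2 = r**3)
K(-156) + 35027 = (-156)**3 + 35027 = -3796416 + 35027 = -3761389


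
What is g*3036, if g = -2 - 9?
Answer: -33396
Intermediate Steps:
g = -11
g*3036 = -11*3036 = -33396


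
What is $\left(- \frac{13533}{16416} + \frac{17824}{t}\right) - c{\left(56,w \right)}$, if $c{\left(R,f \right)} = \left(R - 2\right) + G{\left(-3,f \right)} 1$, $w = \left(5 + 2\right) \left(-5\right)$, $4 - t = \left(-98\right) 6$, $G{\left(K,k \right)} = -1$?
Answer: $- \frac{4801691}{202464} \approx -23.716$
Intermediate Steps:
$t = 592$ ($t = 4 - \left(-98\right) 6 = 4 - -588 = 4 + 588 = 592$)
$w = -35$ ($w = 7 \left(-5\right) = -35$)
$c{\left(R,f \right)} = -3 + R$ ($c{\left(R,f \right)} = \left(R - 2\right) - 1 = \left(-2 + R\right) - 1 = -3 + R$)
$\left(- \frac{13533}{16416} + \frac{17824}{t}\right) - c{\left(56,w \right)} = \left(- \frac{13533}{16416} + \frac{17824}{592}\right) - \left(-3 + 56\right) = \left(\left(-13533\right) \frac{1}{16416} + 17824 \cdot \frac{1}{592}\right) - 53 = \left(- \frac{4511}{5472} + \frac{1114}{37}\right) - 53 = \frac{5928901}{202464} - 53 = - \frac{4801691}{202464}$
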